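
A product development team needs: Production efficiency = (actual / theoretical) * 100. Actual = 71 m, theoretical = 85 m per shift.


Formula: Efficiency% = (Actual output / Theoretical output) * 100
Efficiency% = (71 / 85) * 100
Efficiency% = 0.835294 * 100 = 83.5294% ≈ 83.5%

83.5%


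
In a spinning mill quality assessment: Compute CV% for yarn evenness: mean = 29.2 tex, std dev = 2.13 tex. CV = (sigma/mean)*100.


Formula: CV% = (standard deviation / mean) * 100
Step 1: Ratio = 2.13 / 29.2 = 0.072945
Step 2: CV% = 0.072945 * 100 = 7.2945% ≈ 7.3%

7.3%


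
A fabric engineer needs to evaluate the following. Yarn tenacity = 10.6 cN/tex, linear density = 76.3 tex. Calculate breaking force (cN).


Formula: Breaking force = Tenacity * Linear density
F = 10.6 cN/tex * 76.3 tex
F = 808.78 cN

808.78 cN


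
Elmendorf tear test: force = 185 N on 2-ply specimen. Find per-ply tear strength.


Formula: Per-ply strength = Total force / Number of plies
Per-ply = 185 N / 2
Per-ply = 92.5 N

92.5 N


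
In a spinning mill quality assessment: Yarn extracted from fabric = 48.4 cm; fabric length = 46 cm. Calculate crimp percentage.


Formula: Crimp% = ((L_yarn - L_fabric) / L_fabric) * 100
Step 1: Extension = 48.4 - 46 = 2.4 cm
Step 2: Crimp% = (2.4 / 46) * 100
Step 3: Crimp% = 0.052174 * 100 = 5.2174% ≈ 5.2%

5.2%


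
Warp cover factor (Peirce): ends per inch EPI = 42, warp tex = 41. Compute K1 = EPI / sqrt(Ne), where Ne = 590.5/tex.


Formula: K1 = EPI / sqrt(Ne), with Ne = 590.5 / tex_warp
Step 1: Ne = 590.5 / 41 = 14.402
Step 2: sqrt(Ne) = sqrt(14.402) = 3.795
Step 3: K1 = 42 / 3.795 = 11.1

11.1


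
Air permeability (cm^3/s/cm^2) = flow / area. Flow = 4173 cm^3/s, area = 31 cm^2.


Formula: Air Permeability = Airflow / Test Area
AP = 4173 cm^3/s / 31 cm^2
AP = 134.6 cm^3/s/cm^2

134.6 cm^3/s/cm^2


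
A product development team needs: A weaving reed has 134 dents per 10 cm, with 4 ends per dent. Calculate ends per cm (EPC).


Formula: EPC = (dents per 10 cm * ends per dent) / 10
Step 1: Total ends per 10 cm = 134 * 4 = 536
Step 2: EPC = 536 / 10 = 53.6 ends/cm

53.6 ends/cm


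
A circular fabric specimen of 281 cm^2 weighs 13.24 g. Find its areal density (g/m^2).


Formula: GSM = mass_g / area_m2
Step 1: Convert area: 281 cm^2 = 281 / 10000 = 0.0281 m^2
Step 2: GSM = 13.24 g / 0.0281 m^2 = 471.2 g/m^2

471.2 g/m^2


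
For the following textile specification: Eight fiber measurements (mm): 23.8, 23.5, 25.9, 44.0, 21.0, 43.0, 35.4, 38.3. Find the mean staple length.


Formula: Mean = sum of lengths / count
Sum = 23.8 + 23.5 + 25.9 + 44.0 + 21.0 + 43.0 + 35.4 + 38.3
Sum = 254.9 mm
Mean = 254.9 / 8 = 31.86 mm

31.86 mm


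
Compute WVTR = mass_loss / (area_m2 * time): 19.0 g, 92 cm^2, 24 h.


Formula: WVTR = mass_loss / (area * time)
Step 1: Convert area: 92 cm^2 = 0.0092 m^2
Step 2: WVTR = 19.0 g / (0.0092 m^2 * 24 h)
Step 3: WVTR = 19.0 / 0.2208 = 86.1 g/m^2/h

86.1 g/m^2/h


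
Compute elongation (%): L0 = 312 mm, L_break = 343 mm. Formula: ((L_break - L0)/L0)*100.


Formula: Elongation (%) = ((L_break - L0) / L0) * 100
Step 1: Extension = 343 - 312 = 31 mm
Step 2: Elongation = (31 / 312) * 100
Step 3: Elongation = 0.099359 * 100 = 9.9359% ≈ 9.9%

9.9%


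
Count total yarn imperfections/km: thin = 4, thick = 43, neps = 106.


Formula: Total = thin places + thick places + neps
Total = 4 + 43 + 106
Total = 153 imperfections/km

153 imperfections/km


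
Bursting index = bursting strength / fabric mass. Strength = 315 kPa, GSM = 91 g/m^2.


Formula: Bursting Index = Bursting Strength / Fabric GSM
BI = 315 kPa / 91 g/m^2
BI = 3.462 kPa/(g/m^2)

3.462 kPa/(g/m^2)


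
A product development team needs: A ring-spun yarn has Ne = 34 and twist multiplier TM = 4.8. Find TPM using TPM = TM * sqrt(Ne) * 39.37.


Formula: TPM = TM * sqrt(Ne) * 39.37
Step 1: sqrt(Ne) = sqrt(34) = 5.831
Step 2: TM * sqrt(Ne) = 4.8 * 5.831 = 27.9888
Step 3: TPM = 27.9888 * 39.37 = 1102 twists/m

1102 twists/m


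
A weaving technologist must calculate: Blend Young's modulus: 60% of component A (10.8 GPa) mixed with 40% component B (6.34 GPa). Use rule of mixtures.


Formula: Blend property = (fraction_A * property_A) + (fraction_B * property_B)
Step 1: Contribution A = 60/100 * 10.8 GPa = 6.48 GPa
Step 2: Contribution B = 40/100 * 6.34 GPa = 2.536 GPa
Step 3: Blend Young's modulus = 6.48 + 2.536 = 9.016 GPa

9.016 GPa


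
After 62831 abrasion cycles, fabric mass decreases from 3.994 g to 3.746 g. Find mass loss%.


Formula: Mass loss% = ((m_before - m_after) / m_before) * 100
Step 1: Mass loss = 3.994 - 3.746 = 0.248 g
Step 2: Ratio = 0.248 / 3.994 = 0.0620931
Step 3: Mass loss% = 0.0620931 * 100 = 6.20931% ≈ 6.21%

6.21%


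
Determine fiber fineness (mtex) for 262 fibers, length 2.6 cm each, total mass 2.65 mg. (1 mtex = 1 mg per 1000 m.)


Formula: fineness (mtex) = mass (mg) / total length (km) = (mass_mg / total_length_m) * 1000
Step 1: Convert fiber length: 2.6 cm = 0.026 m
Step 2: Total fiber length = 262 * 0.026 = 6.812 m
Step 3: Linear density = 2.65 mg / 6.812 m = 0.3890 mg/m
Step 4: fineness = 0.3890 * 1000 = 389.0 mtex

389.0 mtex


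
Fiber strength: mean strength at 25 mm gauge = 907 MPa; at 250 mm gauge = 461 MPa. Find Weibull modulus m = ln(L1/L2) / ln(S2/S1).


Formula: m = ln(L1/L2) / ln(S2/S1)
Step 1: ln(L1/L2) = ln(25/250) = -2.30259
Step 2: S2/S1 = 461/907 = 0.50827
Step 3: ln(S2/S1) = ln(0.50827) = -0.67674
Step 4: m = -2.30259 / -0.67674 = 3.40

3.40 (Weibull m)


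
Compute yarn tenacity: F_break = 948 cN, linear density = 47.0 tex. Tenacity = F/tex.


Formula: Tenacity = Breaking force / Linear density
Tenacity = 948 cN / 47.0 tex
Tenacity = 20.17 cN/tex

20.17 cN/tex


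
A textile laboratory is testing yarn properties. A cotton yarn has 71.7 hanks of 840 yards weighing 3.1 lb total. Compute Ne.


Formula: Ne = hanks / mass_lb
Substituting: Ne = 71.7 / 3.1
Ne = 23.1

23.1 Ne


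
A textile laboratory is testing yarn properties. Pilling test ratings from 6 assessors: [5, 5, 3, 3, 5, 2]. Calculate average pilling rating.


Formula: Mean = sum / count
Sum = 5 + 5 + 3 + 3 + 5 + 2 = 23
Mean = 23 / 6 = 3.8

3.8


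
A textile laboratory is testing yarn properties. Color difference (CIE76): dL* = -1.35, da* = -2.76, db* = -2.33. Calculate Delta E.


Formula: Delta E = sqrt(dL*^2 + da*^2 + db*^2)
Step 1: dL*^2 = (-1.35)^2 = 1.8225
Step 2: da*^2 = (-2.76)^2 = 7.6176
Step 3: db*^2 = (-2.33)^2 = 5.4289
Step 4: Sum = 1.8225 + 7.6176 + 5.4289 = 14.869
Step 5: Delta E = sqrt(14.869) = 3.86

3.86 Delta E


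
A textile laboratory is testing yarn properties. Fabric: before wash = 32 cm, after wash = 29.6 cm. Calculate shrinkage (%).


Formula: Shrinkage% = ((L_before - L_after) / L_before) * 100
Step 1: Shrinkage = 32 - 29.6 = 2.4 cm
Step 2: Shrinkage% = (2.4 / 32) * 100
Step 3: Shrinkage% = 0.075 * 100 = 7.5%

7.5%


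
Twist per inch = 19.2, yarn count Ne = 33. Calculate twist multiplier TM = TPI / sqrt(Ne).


Formula: TM = TPI / sqrt(Ne)
Step 1: sqrt(Ne) = sqrt(33) = 5.7446
Step 2: TM = 19.2 / 5.7446 = 3.34

3.34 TM


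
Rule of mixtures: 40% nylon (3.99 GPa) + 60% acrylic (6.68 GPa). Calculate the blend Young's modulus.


Formula: Blend property = (fraction_A * property_A) + (fraction_B * property_B)
Step 1: Contribution A = 40/100 * 3.99 GPa = 1.596 GPa
Step 2: Contribution B = 60/100 * 6.68 GPa = 4.008 GPa
Step 3: Blend Young's modulus = 1.596 + 4.008 = 5.604 GPa

5.604 GPa


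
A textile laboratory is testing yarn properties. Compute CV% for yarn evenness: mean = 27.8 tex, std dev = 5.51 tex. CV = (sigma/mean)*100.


Formula: CV% = (standard deviation / mean) * 100
Step 1: Ratio = 5.51 / 27.8 = 0.198201
Step 2: CV% = 0.198201 * 100 = 19.8201% ≈ 19.8%

19.8%


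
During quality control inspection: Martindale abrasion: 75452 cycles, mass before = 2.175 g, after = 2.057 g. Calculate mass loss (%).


Formula: Mass loss% = ((m_before - m_after) / m_before) * 100
Step 1: Mass loss = 2.175 - 2.057 = 0.118 g
Step 2: Ratio = 0.118 / 2.175 = 0.0542529
Step 3: Mass loss% = 0.0542529 * 100 = 5.42529% ≈ 5.43%

5.43%


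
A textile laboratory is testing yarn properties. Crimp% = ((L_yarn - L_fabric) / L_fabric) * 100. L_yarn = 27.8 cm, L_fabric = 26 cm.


Formula: Crimp% = ((L_yarn - L_fabric) / L_fabric) * 100
Step 1: Extension = 27.8 - 26 = 1.8 cm
Step 2: Crimp% = (1.8 / 26) * 100
Step 3: Crimp% = 0.069231 * 100 = 6.9231% ≈ 6.9%

6.9%


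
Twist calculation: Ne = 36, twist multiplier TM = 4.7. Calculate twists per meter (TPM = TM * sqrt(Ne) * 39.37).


Formula: TPM = TM * sqrt(Ne) * 39.37
Step 1: sqrt(Ne) = sqrt(36) = 6
Step 2: TM * sqrt(Ne) = 4.7 * 6 = 28.2
Step 3: TPM = 28.2 * 39.37 = 1110 twists/m

1110 twists/m


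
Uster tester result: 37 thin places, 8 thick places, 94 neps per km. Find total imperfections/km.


Formula: Total = thin places + thick places + neps
Total = 37 + 8 + 94
Total = 139 imperfections/km

139 imperfections/km


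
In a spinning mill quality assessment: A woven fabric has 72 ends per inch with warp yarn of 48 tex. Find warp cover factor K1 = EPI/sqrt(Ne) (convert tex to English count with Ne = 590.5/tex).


Formula: K1 = EPI / sqrt(Ne), with Ne = 590.5 / tex_warp
Step 1: Ne = 590.5 / 48 = 12.302
Step 2: sqrt(Ne) = sqrt(12.302) = 3.5074
Step 3: K1 = 72 / 3.5074 = 20.5

20.5


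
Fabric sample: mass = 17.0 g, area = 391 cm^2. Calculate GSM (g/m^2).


Formula: GSM = mass_g / area_m2
Step 1: Convert area: 391 cm^2 = 391 / 10000 = 0.0391 m^2
Step 2: GSM = 17.0 g / 0.0391 m^2 = 434.8 g/m^2

434.8 g/m^2


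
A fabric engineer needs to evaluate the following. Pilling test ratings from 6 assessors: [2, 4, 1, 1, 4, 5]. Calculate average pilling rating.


Formula: Mean = sum / count
Sum = 2 + 4 + 1 + 1 + 4 + 5 = 17
Mean = 17 / 6 = 2.8

2.8


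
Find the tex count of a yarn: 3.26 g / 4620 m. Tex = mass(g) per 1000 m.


Formula: Tex = (mass_g / length_m) * 1000
Substituting: Tex = (3.26 / 4620) * 1000
Intermediate: 3.26 / 4620 = 0.00070563 g/m
Tex = 0.00070563 * 1000 = 0.71 tex

0.71 tex


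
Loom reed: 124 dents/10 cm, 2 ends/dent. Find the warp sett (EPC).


Formula: EPC = (dents per 10 cm * ends per dent) / 10
Step 1: Total ends per 10 cm = 124 * 2 = 248
Step 2: EPC = 248 / 10 = 24.8 ends/cm

24.8 ends/cm


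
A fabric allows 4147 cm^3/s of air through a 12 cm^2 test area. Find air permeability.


Formula: Air Permeability = Airflow / Test Area
AP = 4147 cm^3/s / 12 cm^2
AP = 345.6 cm^3/s/cm^2

345.6 cm^3/s/cm^2


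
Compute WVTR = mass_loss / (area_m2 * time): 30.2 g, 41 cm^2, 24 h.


Formula: WVTR = mass_loss / (area * time)
Step 1: Convert area: 41 cm^2 = 0.0041 m^2
Step 2: WVTR = 30.2 g / (0.0041 m^2 * 24 h)
Step 3: WVTR = 30.2 / 0.0984 = 306.9 g/m^2/h

306.9 g/m^2/h


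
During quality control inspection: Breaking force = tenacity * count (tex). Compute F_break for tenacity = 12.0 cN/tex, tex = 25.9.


Formula: Breaking force = Tenacity * Linear density
F = 12.0 cN/tex * 25.9 tex
F = 310.80 cN

310.80 cN


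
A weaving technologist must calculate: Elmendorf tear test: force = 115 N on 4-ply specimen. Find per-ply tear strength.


Formula: Per-ply strength = Total force / Number of plies
Per-ply = 115 N / 4
Per-ply = 28.75 N

28.75 N


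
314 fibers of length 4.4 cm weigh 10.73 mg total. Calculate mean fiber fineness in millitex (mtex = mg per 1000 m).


Formula: fineness (mtex) = mass (mg) / total length (km) = (mass_mg / total_length_m) * 1000
Step 1: Convert fiber length: 4.4 cm = 0.044 m
Step 2: Total fiber length = 314 * 0.044 = 13.816 m
Step 3: Linear density = 10.73 mg / 13.816 m = 0.7766 mg/m
Step 4: fineness = 0.7766 * 1000 = 776.6 mtex

776.6 mtex


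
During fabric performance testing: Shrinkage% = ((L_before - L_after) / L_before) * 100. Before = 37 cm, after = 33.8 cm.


Formula: Shrinkage% = ((L_before - L_after) / L_before) * 100
Step 1: Shrinkage = 37 - 33.8 = 3.2 cm
Step 2: Shrinkage% = (3.2 / 37) * 100
Step 3: Shrinkage% = 0.086486 * 100 = 8.6486% ≈ 8.6%

8.6%


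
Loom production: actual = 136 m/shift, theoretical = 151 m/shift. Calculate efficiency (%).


Formula: Efficiency% = (Actual output / Theoretical output) * 100
Efficiency% = (136 / 151) * 100
Efficiency% = 0.900662 * 100 = 90.0662% ≈ 90.1%

90.1%


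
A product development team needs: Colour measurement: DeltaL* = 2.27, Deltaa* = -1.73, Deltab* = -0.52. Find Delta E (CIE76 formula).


Formula: Delta E = sqrt(dL*^2 + da*^2 + db*^2)
Step 1: dL*^2 = 2.27^2 = 5.1529
Step 2: da*^2 = (-1.73)^2 = 2.9929
Step 3: db*^2 = (-0.52)^2 = 0.2704
Step 4: Sum = 5.1529 + 2.9929 + 0.2704 = 8.4162
Step 5: Delta E = sqrt(8.4162) = 2.9

2.9 Delta E


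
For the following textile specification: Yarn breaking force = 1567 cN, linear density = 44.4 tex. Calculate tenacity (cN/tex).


Formula: Tenacity = Breaking force / Linear density
Tenacity = 1567 cN / 44.4 tex
Tenacity = 35.29 cN/tex

35.29 cN/tex


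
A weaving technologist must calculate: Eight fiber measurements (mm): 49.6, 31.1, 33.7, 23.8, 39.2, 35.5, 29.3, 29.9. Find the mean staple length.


Formula: Mean = sum of lengths / count
Sum = 49.6 + 31.1 + 33.7 + 23.8 + 39.2 + 35.5 + 29.3 + 29.9
Sum = 272.1 mm
Mean = 272.1 / 8 = 34.01 mm

34.01 mm


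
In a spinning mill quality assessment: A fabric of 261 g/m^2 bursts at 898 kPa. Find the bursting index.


Formula: Bursting Index = Bursting Strength / Fabric GSM
BI = 898 kPa / 261 g/m^2
BI = 3.441 kPa/(g/m^2)

3.441 kPa/(g/m^2)


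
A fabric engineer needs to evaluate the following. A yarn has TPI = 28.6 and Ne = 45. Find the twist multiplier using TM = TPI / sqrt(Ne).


Formula: TM = TPI / sqrt(Ne)
Step 1: sqrt(Ne) = sqrt(45) = 6.7082
Step 2: TM = 28.6 / 6.7082 = 4.26

4.26 TM


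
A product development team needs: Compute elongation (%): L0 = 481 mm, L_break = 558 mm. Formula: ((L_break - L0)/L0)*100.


Formula: Elongation (%) = ((L_break - L0) / L0) * 100
Step 1: Extension = 558 - 481 = 77 mm
Step 2: Elongation = (77 / 481) * 100
Step 3: Elongation = 0.160083 * 100 = 16.0083% ≈ 16.0%

16.0%


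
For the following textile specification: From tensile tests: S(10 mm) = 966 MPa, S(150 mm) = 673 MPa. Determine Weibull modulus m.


Formula: m = ln(L1/L2) / ln(S2/S1)
Step 1: ln(L1/L2) = ln(10/150) = -2.70805
Step 2: S2/S1 = 673/966 = 0.69669
Step 3: ln(S2/S1) = ln(0.69669) = -0.36141
Step 4: m = -2.70805 / -0.36141 = 7.49

7.49 (Weibull m)


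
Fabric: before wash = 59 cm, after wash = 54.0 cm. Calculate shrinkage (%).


Formula: Shrinkage% = ((L_before - L_after) / L_before) * 100
Step 1: Shrinkage = 59 - 54.0 = 5.0 cm
Step 2: Shrinkage% = (5.0 / 59) * 100
Step 3: Shrinkage% = 0.084746 * 100 = 8.4746% ≈ 8.5%

8.5%


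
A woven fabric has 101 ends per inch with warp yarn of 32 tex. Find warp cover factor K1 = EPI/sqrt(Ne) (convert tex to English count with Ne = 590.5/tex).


Formula: K1 = EPI / sqrt(Ne), with Ne = 590.5 / tex_warp
Step 1: Ne = 590.5 / 32 = 18.453
Step 2: sqrt(Ne) = sqrt(18.453) = 4.2957
Step 3: K1 = 101 / 4.2957 = 23.5

23.5


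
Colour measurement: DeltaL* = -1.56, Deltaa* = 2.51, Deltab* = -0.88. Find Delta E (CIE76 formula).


Formula: Delta E = sqrt(dL*^2 + da*^2 + db*^2)
Step 1: dL*^2 = (-1.56)^2 = 2.4336
Step 2: da*^2 = 2.51^2 = 6.3001
Step 3: db*^2 = (-0.88)^2 = 0.7744
Step 4: Sum = 2.4336 + 6.3001 + 0.7744 = 9.5081
Step 5: Delta E = sqrt(9.5081) = 3.08

3.08 Delta E


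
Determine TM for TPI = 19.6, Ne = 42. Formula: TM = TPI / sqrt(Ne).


Formula: TM = TPI / sqrt(Ne)
Step 1: sqrt(Ne) = sqrt(42) = 6.4807
Step 2: TM = 19.6 / 6.4807 = 3.02

3.02 TM


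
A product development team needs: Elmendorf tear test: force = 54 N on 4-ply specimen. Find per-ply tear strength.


Formula: Per-ply strength = Total force / Number of plies
Per-ply = 54 N / 4
Per-ply = 13.5 N

13.5 N


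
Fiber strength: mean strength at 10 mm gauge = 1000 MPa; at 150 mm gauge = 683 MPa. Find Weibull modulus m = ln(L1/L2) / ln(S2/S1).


Formula: m = ln(L1/L2) / ln(S2/S1)
Step 1: ln(L1/L2) = ln(10/150) = -2.70805
Step 2: S2/S1 = 683/1000 = 0.683
Step 3: ln(S2/S1) = ln(0.683) = -0.38126
Step 4: m = -2.70805 / -0.38126 = 7.10

7.10 (Weibull m)


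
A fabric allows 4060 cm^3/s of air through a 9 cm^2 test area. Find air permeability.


Formula: Air Permeability = Airflow / Test Area
AP = 4060 cm^3/s / 9 cm^2
AP = 451.1 cm^3/s/cm^2

451.1 cm^3/s/cm^2


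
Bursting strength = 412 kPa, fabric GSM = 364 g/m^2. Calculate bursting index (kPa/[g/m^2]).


Formula: Bursting Index = Bursting Strength / Fabric GSM
BI = 412 kPa / 364 g/m^2
BI = 1.132 kPa/(g/m^2)

1.132 kPa/(g/m^2)


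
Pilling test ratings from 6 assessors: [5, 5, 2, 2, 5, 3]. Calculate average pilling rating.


Formula: Mean = sum / count
Sum = 5 + 5 + 2 + 2 + 5 + 3 = 22
Mean = 22 / 6 = 3.7

3.7


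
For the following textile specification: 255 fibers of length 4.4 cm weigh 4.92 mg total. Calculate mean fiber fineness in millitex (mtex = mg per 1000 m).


Formula: fineness (mtex) = mass (mg) / total length (km) = (mass_mg / total_length_m) * 1000
Step 1: Convert fiber length: 4.4 cm = 0.044 m
Step 2: Total fiber length = 255 * 0.044 = 11.22 m
Step 3: Linear density = 4.92 mg / 11.22 m = 0.4385 mg/m
Step 4: fineness = 0.4385 * 1000 = 438.5 mtex

438.5 mtex


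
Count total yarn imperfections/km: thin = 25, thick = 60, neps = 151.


Formula: Total = thin places + thick places + neps
Total = 25 + 60 + 151
Total = 236 imperfections/km

236 imperfections/km


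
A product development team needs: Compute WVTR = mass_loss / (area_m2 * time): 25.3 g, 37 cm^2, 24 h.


Formula: WVTR = mass_loss / (area * time)
Step 1: Convert area: 37 cm^2 = 0.0037 m^2
Step 2: WVTR = 25.3 g / (0.0037 m^2 * 24 h)
Step 3: WVTR = 25.3 / 0.0888 = 284.9 g/m^2/h

284.9 g/m^2/h


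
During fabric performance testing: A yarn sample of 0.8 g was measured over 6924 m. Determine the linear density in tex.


Formula: Tex = (mass_g / length_m) * 1000
Substituting: Tex = (0.8 / 6924) * 1000
Intermediate: 0.8 / 6924 = 0.00011554 g/m
Tex = 0.00011554 * 1000 = 0.12 tex

0.12 tex


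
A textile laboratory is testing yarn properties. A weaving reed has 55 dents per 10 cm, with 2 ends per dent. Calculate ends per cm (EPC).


Formula: EPC = (dents per 10 cm * ends per dent) / 10
Step 1: Total ends per 10 cm = 55 * 2 = 110
Step 2: EPC = 110 / 10 = 11.0 ends/cm

11.0 ends/cm


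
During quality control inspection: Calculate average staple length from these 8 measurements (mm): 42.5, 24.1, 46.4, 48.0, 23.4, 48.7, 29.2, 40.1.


Formula: Mean = sum of lengths / count
Sum = 42.5 + 24.1 + 46.4 + 48.0 + 23.4 + 48.7 + 29.2 + 40.1
Sum = 302.4 mm
Mean = 302.4 / 8 = 37.80 mm

37.80 mm


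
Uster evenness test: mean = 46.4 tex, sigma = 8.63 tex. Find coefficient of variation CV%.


Formula: CV% = (standard deviation / mean) * 100
Step 1: Ratio = 8.63 / 46.4 = 0.185991
Step 2: CV% = 0.185991 * 100 = 18.5991% ≈ 18.6%

18.6%


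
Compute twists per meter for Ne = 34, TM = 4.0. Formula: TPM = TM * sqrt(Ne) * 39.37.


Formula: TPM = TM * sqrt(Ne) * 39.37
Step 1: sqrt(Ne) = sqrt(34) = 5.831
Step 2: TM * sqrt(Ne) = 4.0 * 5.831 = 23.324
Step 3: TPM = 23.324 * 39.37 = 918 twists/m

918 twists/m


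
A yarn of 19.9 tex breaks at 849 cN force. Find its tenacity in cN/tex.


Formula: Tenacity = Breaking force / Linear density
Tenacity = 849 cN / 19.9 tex
Tenacity = 42.66 cN/tex

42.66 cN/tex


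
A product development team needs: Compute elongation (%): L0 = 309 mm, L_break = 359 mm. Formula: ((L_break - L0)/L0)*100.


Formula: Elongation (%) = ((L_break - L0) / L0) * 100
Step 1: Extension = 359 - 309 = 50 mm
Step 2: Elongation = (50 / 309) * 100
Step 3: Elongation = 0.161812 * 100 = 16.1812% ≈ 16.2%

16.2%


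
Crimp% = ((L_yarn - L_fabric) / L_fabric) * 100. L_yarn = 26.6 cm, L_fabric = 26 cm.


Formula: Crimp% = ((L_yarn - L_fabric) / L_fabric) * 100
Step 1: Extension = 26.6 - 26 = 0.6 cm
Step 2: Crimp% = (0.6 / 26) * 100
Step 3: Crimp% = 0.023077 * 100 = 2.3077% ≈ 2.3%

2.3%


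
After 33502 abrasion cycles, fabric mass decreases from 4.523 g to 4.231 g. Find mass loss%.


Formula: Mass loss% = ((m_before - m_after) / m_before) * 100
Step 1: Mass loss = 4.523 - 4.231 = 0.292 g
Step 2: Ratio = 0.292 / 4.523 = 0.0645589
Step 3: Mass loss% = 0.0645589 * 100 = 6.45589% ≈ 6.46%

6.46%


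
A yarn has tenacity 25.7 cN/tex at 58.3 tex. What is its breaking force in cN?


Formula: Breaking force = Tenacity * Linear density
F = 25.7 cN/tex * 58.3 tex
F = 1498.31 cN

1498.31 cN


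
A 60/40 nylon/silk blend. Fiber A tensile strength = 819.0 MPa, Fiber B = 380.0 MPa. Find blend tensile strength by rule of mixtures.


Formula: Blend property = (fraction_A * property_A) + (fraction_B * property_B)
Step 1: Contribution A = 60/100 * 819.0 MPa = 491.4 MPa
Step 2: Contribution B = 40/100 * 380.0 MPa = 152.0 MPa
Step 3: Blend tensile strength = 491.4 + 152.0 = 643.4 MPa

643.4 MPa


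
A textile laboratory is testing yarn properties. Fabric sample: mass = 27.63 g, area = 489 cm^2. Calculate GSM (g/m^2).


Formula: GSM = mass_g / area_m2
Step 1: Convert area: 489 cm^2 = 489 / 10000 = 0.0489 m^2
Step 2: GSM = 27.63 g / 0.0489 m^2 = 565.0 g/m^2

565.0 g/m^2


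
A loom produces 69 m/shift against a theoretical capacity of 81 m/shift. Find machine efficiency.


Formula: Efficiency% = (Actual output / Theoretical output) * 100
Efficiency% = (69 / 81) * 100
Efficiency% = 0.851852 * 100 = 85.1852% ≈ 85.2%

85.2%


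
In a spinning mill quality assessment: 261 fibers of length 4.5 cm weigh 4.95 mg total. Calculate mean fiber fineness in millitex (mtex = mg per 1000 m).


Formula: fineness (mtex) = mass (mg) / total length (km) = (mass_mg / total_length_m) * 1000
Step 1: Convert fiber length: 4.5 cm = 0.045 m
Step 2: Total fiber length = 261 * 0.045 = 11.745 m
Step 3: Linear density = 4.95 mg / 11.745 m = 0.4215 mg/m
Step 4: fineness = 0.4215 * 1000 = 421.5 mtex

421.5 mtex


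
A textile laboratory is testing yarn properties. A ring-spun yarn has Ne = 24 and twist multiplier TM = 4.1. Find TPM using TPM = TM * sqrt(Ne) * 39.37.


Formula: TPM = TM * sqrt(Ne) * 39.37
Step 1: sqrt(Ne) = sqrt(24) = 4.899
Step 2: TM * sqrt(Ne) = 4.1 * 4.899 = 20.0859
Step 3: TPM = 20.0859 * 39.37 = 791 twists/m

791 twists/m


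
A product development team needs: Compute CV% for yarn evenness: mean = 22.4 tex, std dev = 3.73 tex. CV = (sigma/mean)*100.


Formula: CV% = (standard deviation / mean) * 100
Step 1: Ratio = 3.73 / 22.4 = 0.166518
Step 2: CV% = 0.166518 * 100 = 16.6518% ≈ 16.7%

16.7%


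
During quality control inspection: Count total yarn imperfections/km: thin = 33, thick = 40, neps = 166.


Formula: Total = thin places + thick places + neps
Total = 33 + 40 + 166
Total = 239 imperfections/km

239 imperfections/km


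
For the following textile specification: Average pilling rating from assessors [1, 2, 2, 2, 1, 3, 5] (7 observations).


Formula: Mean = sum / count
Sum = 1 + 2 + 2 + 2 + 1 + 3 + 5 = 16
Mean = 16 / 7 = 2.3

2.3


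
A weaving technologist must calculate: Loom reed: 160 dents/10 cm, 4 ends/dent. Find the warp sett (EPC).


Formula: EPC = (dents per 10 cm * ends per dent) / 10
Step 1: Total ends per 10 cm = 160 * 4 = 640
Step 2: EPC = 640 / 10 = 64.0 ends/cm

64.0 ends/cm


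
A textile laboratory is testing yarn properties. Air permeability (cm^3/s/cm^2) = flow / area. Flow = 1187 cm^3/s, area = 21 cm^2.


Formula: Air Permeability = Airflow / Test Area
AP = 1187 cm^3/s / 21 cm^2
AP = 56.5 cm^3/s/cm^2

56.5 cm^3/s/cm^2


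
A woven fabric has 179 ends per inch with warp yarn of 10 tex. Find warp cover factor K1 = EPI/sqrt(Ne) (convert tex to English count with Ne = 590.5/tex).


Formula: K1 = EPI / sqrt(Ne), with Ne = 590.5 / tex_warp
Step 1: Ne = 590.5 / 10 = 59.05
Step 2: sqrt(Ne) = sqrt(59.05) = 7.6844
Step 3: K1 = 179 / 7.6844 = 23.3

23.3


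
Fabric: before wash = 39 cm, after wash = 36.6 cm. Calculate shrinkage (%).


Formula: Shrinkage% = ((L_before - L_after) / L_before) * 100
Step 1: Shrinkage = 39 - 36.6 = 2.4 cm
Step 2: Shrinkage% = (2.4 / 39) * 100
Step 3: Shrinkage% = 0.061538 * 100 = 6.1538% ≈ 6.2%

6.2%


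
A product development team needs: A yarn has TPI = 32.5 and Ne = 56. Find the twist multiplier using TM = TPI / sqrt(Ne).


Formula: TM = TPI / sqrt(Ne)
Step 1: sqrt(Ne) = sqrt(56) = 7.4833
Step 2: TM = 32.5 / 7.4833 = 4.34

4.34 TM


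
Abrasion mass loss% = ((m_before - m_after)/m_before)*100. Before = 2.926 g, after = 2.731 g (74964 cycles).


Formula: Mass loss% = ((m_before - m_after) / m_before) * 100
Step 1: Mass loss = 2.926 - 2.731 = 0.195 g
Step 2: Ratio = 0.195 / 2.926 = 0.0666439
Step 3: Mass loss% = 0.0666439 * 100 = 6.66439% ≈ 6.66%

6.66%


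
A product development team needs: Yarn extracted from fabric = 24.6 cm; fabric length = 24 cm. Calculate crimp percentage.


Formula: Crimp% = ((L_yarn - L_fabric) / L_fabric) * 100
Step 1: Extension = 24.6 - 24 = 0.6 cm
Step 2: Crimp% = (0.6 / 24) * 100
Step 3: Crimp% = 0.025 * 100 = 2.5%

2.5%


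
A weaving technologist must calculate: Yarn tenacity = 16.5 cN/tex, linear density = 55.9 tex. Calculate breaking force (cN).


Formula: Breaking force = Tenacity * Linear density
F = 16.5 cN/tex * 55.9 tex
F = 922.35 cN

922.35 cN


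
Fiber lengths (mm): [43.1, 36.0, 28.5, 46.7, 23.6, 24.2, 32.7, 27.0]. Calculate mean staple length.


Formula: Mean = sum of lengths / count
Sum = 43.1 + 36.0 + 28.5 + 46.7 + 23.6 + 24.2 + 32.7 + 27.0
Sum = 261.8 mm
Mean = 261.8 / 8 = 32.73 mm

32.73 mm


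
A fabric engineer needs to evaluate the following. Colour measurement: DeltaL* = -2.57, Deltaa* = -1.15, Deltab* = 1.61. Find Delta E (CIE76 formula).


Formula: Delta E = sqrt(dL*^2 + da*^2 + db*^2)
Step 1: dL*^2 = (-2.57)^2 = 6.6049
Step 2: da*^2 = (-1.15)^2 = 1.3225
Step 3: db*^2 = 1.61^2 = 2.5921
Step 4: Sum = 6.6049 + 1.3225 + 2.5921 = 10.5195
Step 5: Delta E = sqrt(10.5195) = 3.24

3.24 Delta E


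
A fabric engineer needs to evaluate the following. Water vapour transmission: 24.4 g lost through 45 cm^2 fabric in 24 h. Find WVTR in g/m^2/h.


Formula: WVTR = mass_loss / (area * time)
Step 1: Convert area: 45 cm^2 = 0.0045 m^2
Step 2: WVTR = 24.4 g / (0.0045 m^2 * 24 h)
Step 3: WVTR = 24.4 / 0.108 = 225.9 g/m^2/h

225.9 g/m^2/h


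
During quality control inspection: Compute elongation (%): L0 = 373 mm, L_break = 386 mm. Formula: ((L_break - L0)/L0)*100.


Formula: Elongation (%) = ((L_break - L0) / L0) * 100
Step 1: Extension = 386 - 373 = 13 mm
Step 2: Elongation = (13 / 373) * 100
Step 3: Elongation = 0.034853 * 100 = 3.4853% ≈ 3.5%

3.5%


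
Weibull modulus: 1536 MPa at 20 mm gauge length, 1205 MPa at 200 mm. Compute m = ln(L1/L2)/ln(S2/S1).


Formula: m = ln(L1/L2) / ln(S2/S1)
Step 1: ln(L1/L2) = ln(20/200) = -2.30259
Step 2: S2/S1 = 1205/1536 = 0.78451
Step 3: ln(S2/S1) = ln(0.78451) = -0.24270
Step 4: m = -2.30259 / -0.24270 = 9.49

9.49 (Weibull m)


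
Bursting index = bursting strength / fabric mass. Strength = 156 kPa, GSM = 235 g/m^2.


Formula: Bursting Index = Bursting Strength / Fabric GSM
BI = 156 kPa / 235 g/m^2
BI = 0.664 kPa/(g/m^2)

0.664 kPa/(g/m^2)


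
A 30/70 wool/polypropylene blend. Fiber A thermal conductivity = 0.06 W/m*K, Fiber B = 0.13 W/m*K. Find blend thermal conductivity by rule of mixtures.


Formula: Blend property = (fraction_A * property_A) + (fraction_B * property_B)
Step 1: Contribution A = 30/100 * 0.06 W/m*K = 0.018 W/m*K
Step 2: Contribution B = 70/100 * 0.13 W/m*K = 0.091 W/m*K
Step 3: Blend thermal conductivity = 0.018 + 0.091 = 0.109 W/m*K

0.109 W/m*K


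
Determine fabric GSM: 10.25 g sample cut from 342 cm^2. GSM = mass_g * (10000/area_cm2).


Formula: GSM = mass_g / area_m2
Step 1: Convert area: 342 cm^2 = 342 / 10000 = 0.0342 m^2
Step 2: GSM = 10.25 g / 0.0342 m^2 = 299.7 g/m^2

299.7 g/m^2


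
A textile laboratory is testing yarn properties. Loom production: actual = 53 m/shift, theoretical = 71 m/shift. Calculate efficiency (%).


Formula: Efficiency% = (Actual output / Theoretical output) * 100
Efficiency% = (53 / 71) * 100
Efficiency% = 0.746479 * 100 = 74.6479% ≈ 74.6%

74.6%


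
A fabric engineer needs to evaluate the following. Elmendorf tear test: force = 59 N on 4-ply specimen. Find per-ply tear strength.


Formula: Per-ply strength = Total force / Number of plies
Per-ply = 59 N / 4
Per-ply = 14.75 N

14.75 N


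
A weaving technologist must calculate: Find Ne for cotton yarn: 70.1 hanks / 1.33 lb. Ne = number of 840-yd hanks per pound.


Formula: Ne = hanks / mass_lb
Substituting: Ne = 70.1 / 1.33
Ne = 52.7

52.7 Ne


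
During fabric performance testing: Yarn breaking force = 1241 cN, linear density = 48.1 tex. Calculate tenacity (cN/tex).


Formula: Tenacity = Breaking force / Linear density
Tenacity = 1241 cN / 48.1 tex
Tenacity = 25.80 cN/tex

25.80 cN/tex


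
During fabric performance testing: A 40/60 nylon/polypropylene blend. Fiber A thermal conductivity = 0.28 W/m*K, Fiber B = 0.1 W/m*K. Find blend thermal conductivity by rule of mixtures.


Formula: Blend property = (fraction_A * property_A) + (fraction_B * property_B)
Step 1: Contribution A = 40/100 * 0.28 W/m*K = 0.112 W/m*K
Step 2: Contribution B = 60/100 * 0.1 W/m*K = 0.06 W/m*K
Step 3: Blend thermal conductivity = 0.112 + 0.06 = 0.172 W/m*K

0.172 W/m*K


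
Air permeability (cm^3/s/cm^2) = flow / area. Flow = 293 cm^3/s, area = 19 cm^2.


Formula: Air Permeability = Airflow / Test Area
AP = 293 cm^3/s / 19 cm^2
AP = 15.4 cm^3/s/cm^2

15.4 cm^3/s/cm^2


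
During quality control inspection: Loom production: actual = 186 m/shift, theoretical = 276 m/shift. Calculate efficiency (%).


Formula: Efficiency% = (Actual output / Theoretical output) * 100
Efficiency% = (186 / 276) * 100
Efficiency% = 0.673913 * 100 = 67.3913% ≈ 67.4%

67.4%


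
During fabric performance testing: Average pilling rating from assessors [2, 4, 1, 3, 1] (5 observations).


Formula: Mean = sum / count
Sum = 2 + 4 + 1 + 3 + 1 = 11
Mean = 11 / 5 = 2.2

2.2


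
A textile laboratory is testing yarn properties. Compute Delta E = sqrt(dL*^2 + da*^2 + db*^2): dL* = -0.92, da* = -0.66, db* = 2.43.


Formula: Delta E = sqrt(dL*^2 + da*^2 + db*^2)
Step 1: dL*^2 = (-0.92)^2 = 0.8464
Step 2: da*^2 = (-0.66)^2 = 0.4356
Step 3: db*^2 = 2.43^2 = 5.9049
Step 4: Sum = 0.8464 + 0.4356 + 5.9049 = 7.1869
Step 5: Delta E = sqrt(7.1869) = 2.68

2.68 Delta E


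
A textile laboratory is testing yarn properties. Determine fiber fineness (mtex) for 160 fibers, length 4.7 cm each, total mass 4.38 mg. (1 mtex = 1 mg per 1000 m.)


Formula: fineness (mtex) = mass (mg) / total length (km) = (mass_mg / total_length_m) * 1000
Step 1: Convert fiber length: 4.7 cm = 0.047 m
Step 2: Total fiber length = 160 * 0.047 = 7.52 m
Step 3: Linear density = 4.38 mg / 7.52 m = 0.5824 mg/m
Step 4: fineness = 0.5824 * 1000 = 582.4 mtex

582.4 mtex


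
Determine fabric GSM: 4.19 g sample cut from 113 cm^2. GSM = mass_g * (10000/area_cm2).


Formula: GSM = mass_g / area_m2
Step 1: Convert area: 113 cm^2 = 113 / 10000 = 0.0113 m^2
Step 2: GSM = 4.19 g / 0.0113 m^2 = 370.8 g/m^2

370.8 g/m^2


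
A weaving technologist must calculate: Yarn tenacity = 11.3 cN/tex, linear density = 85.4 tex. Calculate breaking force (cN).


Formula: Breaking force = Tenacity * Linear density
F = 11.3 cN/tex * 85.4 tex
F = 965.02 cN

965.02 cN


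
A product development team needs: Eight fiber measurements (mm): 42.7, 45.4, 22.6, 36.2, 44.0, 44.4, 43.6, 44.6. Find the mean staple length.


Formula: Mean = sum of lengths / count
Sum = 42.7 + 45.4 + 22.6 + 36.2 + 44.0 + 44.4 + 43.6 + 44.6
Sum = 323.5 mm
Mean = 323.5 / 8 = 40.44 mm

40.44 mm


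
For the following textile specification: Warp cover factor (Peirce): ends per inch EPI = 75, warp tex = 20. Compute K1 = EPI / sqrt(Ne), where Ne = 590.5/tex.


Formula: K1 = EPI / sqrt(Ne), with Ne = 590.5 / tex_warp
Step 1: Ne = 590.5 / 20 = 29.525
Step 2: sqrt(Ne) = sqrt(29.525) = 5.4337
Step 3: K1 = 75 / 5.4337 = 13.8

13.8


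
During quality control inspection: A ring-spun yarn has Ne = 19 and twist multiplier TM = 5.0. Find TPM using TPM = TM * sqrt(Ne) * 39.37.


Formula: TPM = TM * sqrt(Ne) * 39.37
Step 1: sqrt(Ne) = sqrt(19) = 4.3589
Step 2: TM * sqrt(Ne) = 5.0 * 4.3589 = 21.7945
Step 3: TPM = 21.7945 * 39.37 = 858 twists/m

858 twists/m


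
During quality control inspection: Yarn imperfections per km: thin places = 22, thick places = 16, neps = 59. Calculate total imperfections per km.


Formula: Total = thin places + thick places + neps
Total = 22 + 16 + 59
Total = 97 imperfections/km

97 imperfections/km


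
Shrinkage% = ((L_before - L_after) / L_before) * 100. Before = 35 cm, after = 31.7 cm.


Formula: Shrinkage% = ((L_before - L_after) / L_before) * 100
Step 1: Shrinkage = 35 - 31.7 = 3.3 cm
Step 2: Shrinkage% = (3.3 / 35) * 100
Step 3: Shrinkage% = 0.094286 * 100 = 9.4286% ≈ 9.4%

9.4%


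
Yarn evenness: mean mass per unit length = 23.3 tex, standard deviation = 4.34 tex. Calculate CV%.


Formula: CV% = (standard deviation / mean) * 100
Step 1: Ratio = 4.34 / 23.3 = 0.186266
Step 2: CV% = 0.186266 * 100 = 18.6266% ≈ 18.6%

18.6%


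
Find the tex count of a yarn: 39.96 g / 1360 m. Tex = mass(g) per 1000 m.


Formula: Tex = (mass_g / length_m) * 1000
Substituting: Tex = (39.96 / 1360) * 1000
Intermediate: 39.96 / 1360 = 0.02938235 g/m
Tex = 0.02938235 * 1000 = 29.38 tex

29.38 tex


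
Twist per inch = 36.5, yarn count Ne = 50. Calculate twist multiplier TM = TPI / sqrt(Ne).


Formula: TM = TPI / sqrt(Ne)
Step 1: sqrt(Ne) = sqrt(50) = 7.0711
Step 2: TM = 36.5 / 7.0711 = 5.16

5.16 TM


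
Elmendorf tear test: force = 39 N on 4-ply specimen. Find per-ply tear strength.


Formula: Per-ply strength = Total force / Number of plies
Per-ply = 39 N / 4
Per-ply = 9.75 N

9.75 N


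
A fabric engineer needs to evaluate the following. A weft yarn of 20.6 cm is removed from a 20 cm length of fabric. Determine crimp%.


Formula: Crimp% = ((L_yarn - L_fabric) / L_fabric) * 100
Step 1: Extension = 20.6 - 20 = 0.6 cm
Step 2: Crimp% = (0.6 / 20) * 100
Step 3: Crimp% = 0.03 * 100 = 3.0%

3.0%


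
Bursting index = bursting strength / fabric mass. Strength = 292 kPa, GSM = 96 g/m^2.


Formula: Bursting Index = Bursting Strength / Fabric GSM
BI = 292 kPa / 96 g/m^2
BI = 3.042 kPa/(g/m^2)

3.042 kPa/(g/m^2)


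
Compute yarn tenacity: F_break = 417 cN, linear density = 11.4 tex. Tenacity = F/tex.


Formula: Tenacity = Breaking force / Linear density
Tenacity = 417 cN / 11.4 tex
Tenacity = 36.58 cN/tex

36.58 cN/tex


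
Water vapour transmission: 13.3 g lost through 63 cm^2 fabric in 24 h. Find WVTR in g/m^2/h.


Formula: WVTR = mass_loss / (area * time)
Step 1: Convert area: 63 cm^2 = 0.0063 m^2
Step 2: WVTR = 13.3 g / (0.0063 m^2 * 24 h)
Step 3: WVTR = 13.3 / 0.1512 = 88.0 g/m^2/h

88.0 g/m^2/h


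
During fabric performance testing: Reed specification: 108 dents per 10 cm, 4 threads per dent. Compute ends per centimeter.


Formula: EPC = (dents per 10 cm * ends per dent) / 10
Step 1: Total ends per 10 cm = 108 * 4 = 432
Step 2: EPC = 432 / 10 = 43.2 ends/cm

43.2 ends/cm


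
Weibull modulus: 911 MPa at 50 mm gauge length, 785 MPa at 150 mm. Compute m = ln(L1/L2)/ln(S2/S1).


Formula: m = ln(L1/L2) / ln(S2/S1)
Step 1: ln(L1/L2) = ln(50/150) = -1.09861
Step 2: S2/S1 = 785/911 = 0.86169
Step 3: ln(S2/S1) = ln(0.86169) = -0.14886
Step 4: m = -1.09861 / -0.14886 = 7.38

7.38 (Weibull m)


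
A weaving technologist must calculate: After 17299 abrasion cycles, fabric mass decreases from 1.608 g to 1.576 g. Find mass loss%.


Formula: Mass loss% = ((m_before - m_after) / m_before) * 100
Step 1: Mass loss = 1.608 - 1.576 = 0.032 g
Step 2: Ratio = 0.032 / 1.608 = 0.0199005
Step 3: Mass loss% = 0.0199005 * 100 = 1.99005% ≈ 1.99%

1.99%


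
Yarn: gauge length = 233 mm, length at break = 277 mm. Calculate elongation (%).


Formula: Elongation (%) = ((L_break - L0) / L0) * 100
Step 1: Extension = 277 - 233 = 44 mm
Step 2: Elongation = (44 / 233) * 100
Step 3: Elongation = 0.188841 * 100 = 18.8841% ≈ 18.9%

18.9%


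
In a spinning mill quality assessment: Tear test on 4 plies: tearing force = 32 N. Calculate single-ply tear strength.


Formula: Per-ply strength = Total force / Number of plies
Per-ply = 32 N / 4
Per-ply = 8 N

8 N


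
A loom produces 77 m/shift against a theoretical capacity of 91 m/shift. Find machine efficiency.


Formula: Efficiency% = (Actual output / Theoretical output) * 100
Efficiency% = (77 / 91) * 100
Efficiency% = 0.846154 * 100 = 84.6154% ≈ 84.6%

84.6%


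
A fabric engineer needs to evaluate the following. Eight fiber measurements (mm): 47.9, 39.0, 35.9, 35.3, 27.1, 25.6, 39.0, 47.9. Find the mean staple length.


Formula: Mean = sum of lengths / count
Sum = 47.9 + 39.0 + 35.9 + 35.3 + 27.1 + 25.6 + 39.0 + 47.9
Sum = 297.7 mm
Mean = 297.7 / 8 = 37.21 mm

37.21 mm


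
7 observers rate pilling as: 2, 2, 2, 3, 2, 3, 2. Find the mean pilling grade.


Formula: Mean = sum / count
Sum = 2 + 2 + 2 + 3 + 2 + 3 + 2 = 16
Mean = 16 / 7 = 2.3

2.3


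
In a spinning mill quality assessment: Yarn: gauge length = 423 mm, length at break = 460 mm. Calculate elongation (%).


Formula: Elongation (%) = ((L_break - L0) / L0) * 100
Step 1: Extension = 460 - 423 = 37 mm
Step 2: Elongation = (37 / 423) * 100
Step 3: Elongation = 0.08747 * 100 = 8.747% ≈ 8.7%

8.7%


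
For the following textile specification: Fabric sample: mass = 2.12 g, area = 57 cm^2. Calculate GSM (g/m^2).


Formula: GSM = mass_g / area_m2
Step 1: Convert area: 57 cm^2 = 57 / 10000 = 0.0057 m^2
Step 2: GSM = 2.12 g / 0.0057 m^2 = 371.9 g/m^2

371.9 g/m^2


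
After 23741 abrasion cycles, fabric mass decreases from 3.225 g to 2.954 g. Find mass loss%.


Formula: Mass loss% = ((m_before - m_after) / m_before) * 100
Step 1: Mass loss = 3.225 - 2.954 = 0.271 g
Step 2: Ratio = 0.271 / 3.225 = 0.084031
Step 3: Mass loss% = 0.084031 * 100 = 8.4031% ≈ 8.40%

8.40%


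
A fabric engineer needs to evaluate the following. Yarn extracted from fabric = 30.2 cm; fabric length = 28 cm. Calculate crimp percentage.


Formula: Crimp% = ((L_yarn - L_fabric) / L_fabric) * 100
Step 1: Extension = 30.2 - 28 = 2.2 cm
Step 2: Crimp% = (2.2 / 28) * 100
Step 3: Crimp% = 0.078571 * 100 = 7.8571% ≈ 7.9%

7.9%


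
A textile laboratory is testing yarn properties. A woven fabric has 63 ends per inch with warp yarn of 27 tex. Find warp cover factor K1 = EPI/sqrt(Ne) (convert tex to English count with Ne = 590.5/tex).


Formula: K1 = EPI / sqrt(Ne), with Ne = 590.5 / tex_warp
Step 1: Ne = 590.5 / 27 = 21.87
Step 2: sqrt(Ne) = sqrt(21.87) = 4.6765
Step 3: K1 = 63 / 4.6765 = 13.5

13.5


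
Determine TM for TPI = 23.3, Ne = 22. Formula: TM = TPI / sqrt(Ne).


Formula: TM = TPI / sqrt(Ne)
Step 1: sqrt(Ne) = sqrt(22) = 4.6904
Step 2: TM = 23.3 / 4.6904 = 4.97

4.97 TM


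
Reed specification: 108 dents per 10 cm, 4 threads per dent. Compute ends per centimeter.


Formula: EPC = (dents per 10 cm * ends per dent) / 10
Step 1: Total ends per 10 cm = 108 * 4 = 432
Step 2: EPC = 432 / 10 = 43.2 ends/cm

43.2 ends/cm


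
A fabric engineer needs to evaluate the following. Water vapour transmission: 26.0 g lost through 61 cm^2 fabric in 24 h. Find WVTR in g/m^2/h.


Formula: WVTR = mass_loss / (area * time)
Step 1: Convert area: 61 cm^2 = 0.0061 m^2
Step 2: WVTR = 26.0 g / (0.0061 m^2 * 24 h)
Step 3: WVTR = 26.0 / 0.1464 = 177.6 g/m^2/h

177.6 g/m^2/h


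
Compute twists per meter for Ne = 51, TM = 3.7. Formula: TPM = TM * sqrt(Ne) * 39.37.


Formula: TPM = TM * sqrt(Ne) * 39.37
Step 1: sqrt(Ne) = sqrt(51) = 7.1414
Step 2: TM * sqrt(Ne) = 3.7 * 7.1414 = 26.4232
Step 3: TPM = 26.4232 * 39.37 = 1040 twists/m

1040 twists/m
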